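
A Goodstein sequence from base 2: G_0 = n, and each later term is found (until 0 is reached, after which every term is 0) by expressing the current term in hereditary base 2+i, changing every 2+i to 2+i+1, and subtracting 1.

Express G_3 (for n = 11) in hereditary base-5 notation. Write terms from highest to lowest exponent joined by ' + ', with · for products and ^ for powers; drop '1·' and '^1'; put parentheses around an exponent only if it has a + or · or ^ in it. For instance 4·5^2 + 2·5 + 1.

11 —HB2→ 2^(2 + 1) + 2 + 1 —bump→ 3^(3 + 1) + 3 + 1 = 85 —(−1)→ 84
84 —HB3→ 3^(3 + 1) + 3 —bump→ 4^(4 + 1) + 4 = 1028 —(−1)→ 1027
1027 —HB4→ 4^(4 + 1) + 3 —bump→ 5^(5 + 1) + 3 = 15628 —(−1)→ 15627

5^(5 + 1) + 2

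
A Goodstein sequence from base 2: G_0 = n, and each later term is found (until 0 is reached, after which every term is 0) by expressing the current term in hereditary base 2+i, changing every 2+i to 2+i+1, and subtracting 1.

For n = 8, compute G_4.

G_0 = 8. HB_2(8) = 2^(2 + 1). Bump = 81. G_1 = 80.
G_1 = 80. HB_3(80) = 2·3^3 + 2·3^2 + 2·3 + 2. Bump = 554. G_2 = 553.
G_2 = 553. HB_4(553) = 2·4^4 + 2·4^2 + 2·4 + 1. Bump = 6311. G_3 = 6310.
G_3 = 6310. HB_5(6310) = 2·5^5 + 2·5^2 + 2·5. Bump = 93396. G_4 = 93395.
G_4 = 93395. HB_6(93395) = 2·6^6 + 2·6^2 + 6 + 5. Bump = 1647196. G_5 = 1647195.

93395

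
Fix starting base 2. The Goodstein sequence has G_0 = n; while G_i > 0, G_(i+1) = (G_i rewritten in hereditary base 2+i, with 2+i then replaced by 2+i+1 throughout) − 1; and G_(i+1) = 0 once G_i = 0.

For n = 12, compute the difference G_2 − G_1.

G_0 = 12. HB_2(12) = 2^(2 + 1) + 2^2. Bump = 108. G_1 = 107.
G_1 = 107. HB_3(107) = 3^(3 + 1) + 2·3^2 + 2·3 + 2. Bump = 1066. G_2 = 1065.

958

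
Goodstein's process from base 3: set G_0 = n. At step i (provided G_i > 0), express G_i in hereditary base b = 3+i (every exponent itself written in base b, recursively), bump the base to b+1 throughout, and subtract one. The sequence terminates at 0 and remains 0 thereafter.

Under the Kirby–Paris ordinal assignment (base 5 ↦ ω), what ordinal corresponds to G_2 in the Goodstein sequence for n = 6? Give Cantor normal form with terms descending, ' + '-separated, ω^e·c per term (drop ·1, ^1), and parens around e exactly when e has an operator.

ω + 2

[0] 6 ≡ 2·3 (base 3). Lift 4: 8. −1: 7.
[1] 7 ≡ 4 + 3 (base 4). Lift 5: 8. −1: 7.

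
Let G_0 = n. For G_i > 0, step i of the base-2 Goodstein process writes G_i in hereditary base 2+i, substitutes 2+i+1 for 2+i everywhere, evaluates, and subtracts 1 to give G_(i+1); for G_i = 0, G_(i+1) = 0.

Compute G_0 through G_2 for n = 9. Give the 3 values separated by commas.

G_0=9  [base 2] 2^(2 + 1) + 1  →[2↦3]→  3^(3 + 1) + 1 = 82  −1 ⇒ G_1=81
G_1=81  [base 3] 3^(3 + 1)  →[3↦4]→  4^(4 + 1) = 1024  −1 ⇒ G_2=1023

9, 81, 1023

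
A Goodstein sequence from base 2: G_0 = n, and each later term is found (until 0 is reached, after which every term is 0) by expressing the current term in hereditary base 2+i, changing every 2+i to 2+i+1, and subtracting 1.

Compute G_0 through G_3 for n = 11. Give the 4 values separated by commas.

i=0: 11 = 2^(2 + 1) + 2 + 1 (b=2); 2→3: 3^(3 + 1) + 3 + 1 = 85; 85−1 = 84
i=1: 84 = 3^(3 + 1) + 3 (b=3); 3→4: 4^(4 + 1) + 4 = 1028; 1028−1 = 1027
i=2: 1027 = 4^(4 + 1) + 3 (b=4); 4→5: 5^(5 + 1) + 3 = 15628; 15628−1 = 15627

11, 84, 1027, 15627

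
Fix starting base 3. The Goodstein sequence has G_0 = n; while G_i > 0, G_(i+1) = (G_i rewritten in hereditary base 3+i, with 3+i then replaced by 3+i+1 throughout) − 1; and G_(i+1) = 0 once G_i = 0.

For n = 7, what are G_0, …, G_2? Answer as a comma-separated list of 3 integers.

G_0 = 7. HB_3(7) = 2·3 + 1. Bump = 9. G_1 = 8.
G_1 = 8. HB_4(8) = 2·4. Bump = 10. G_2 = 9.

7, 8, 9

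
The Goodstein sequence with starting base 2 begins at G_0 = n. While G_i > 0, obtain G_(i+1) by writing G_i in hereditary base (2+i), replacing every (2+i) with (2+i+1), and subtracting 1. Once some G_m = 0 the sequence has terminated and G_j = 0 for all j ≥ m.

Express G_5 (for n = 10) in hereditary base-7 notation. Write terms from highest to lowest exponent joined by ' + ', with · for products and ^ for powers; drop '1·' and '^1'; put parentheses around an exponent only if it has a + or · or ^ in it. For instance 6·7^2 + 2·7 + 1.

G_0=10  [base 2] 2^(2 + 1) + 2  →[2↦3]→  3^(3 + 1) + 3 = 84  −1 ⇒ G_1=83
G_1=83  [base 3] 3^(3 + 1) + 2  →[3↦4]→  4^(4 + 1) + 2 = 1026  −1 ⇒ G_2=1025
G_2=1025  [base 4] 4^(4 + 1) + 1  →[4↦5]→  5^(5 + 1) + 1 = 15626  −1 ⇒ G_3=15625
G_3=15625  [base 5] 5^(5 + 1)  →[5↦6]→  6^(6 + 1) = 279936  −1 ⇒ G_4=279935
G_4=279935  [base 6] 5·6^6 + 5·6^5 + 5·6^4 + 5·6^3 + 5·6^2 + 5·6 + 5  →[6↦7]→  5·7^7 + 5·7^5 + 5·7^4 + 5·7^3 + 5·7^2 + 5·7 + 5 = 4215755  −1 ⇒ G_5=4215754
G_5=4215754  [base 7] 5·7^7 + 5·7^5 + 5·7^4 + 5·7^3 + 5·7^2 + 5·7 + 4  →[7↦8]→  5·8^8 + 5·8^5 + 5·8^4 + 5·8^3 + 5·8^2 + 5·8 + 4 = 84073324  −1 ⇒ G_6=84073323

5·7^7 + 5·7^5 + 5·7^4 + 5·7^3 + 5·7^2 + 5·7 + 4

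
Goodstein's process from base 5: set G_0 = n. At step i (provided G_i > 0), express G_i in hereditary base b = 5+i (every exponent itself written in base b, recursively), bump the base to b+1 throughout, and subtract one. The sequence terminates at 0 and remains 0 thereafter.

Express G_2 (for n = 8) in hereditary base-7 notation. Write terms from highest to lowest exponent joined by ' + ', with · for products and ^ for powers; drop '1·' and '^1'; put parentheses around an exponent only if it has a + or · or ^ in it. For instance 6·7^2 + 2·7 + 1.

8 —HB5→ 5 + 3 —bump→ 6 + 3 = 9 —(−1)→ 8
8 —HB6→ 6 + 2 —bump→ 7 + 2 = 9 —(−1)→ 8

7 + 1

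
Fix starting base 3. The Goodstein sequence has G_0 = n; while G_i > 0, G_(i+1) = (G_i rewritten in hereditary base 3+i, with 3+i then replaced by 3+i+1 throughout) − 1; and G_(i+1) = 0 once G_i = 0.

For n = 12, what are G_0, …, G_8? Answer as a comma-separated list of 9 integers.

i=0: 12 = 3^2 + 3 (b=3); 3→4: 4^2 + 4 = 20; 20−1 = 19
i=1: 19 = 4^2 + 3 (b=4); 4→5: 5^2 + 3 = 28; 28−1 = 27
i=2: 27 = 5^2 + 2 (b=5); 5→6: 6^2 + 2 = 38; 38−1 = 37
i=3: 37 = 6^2 + 1 (b=6); 6→7: 7^2 + 1 = 50; 50−1 = 49
i=4: 49 = 7^2 (b=7); 7→8: 8^2 = 64; 64−1 = 63
i=5: 63 = 7·8 + 7 (b=8); 8→9: 7·9 + 7 = 70; 70−1 = 69
i=6: 69 = 7·9 + 6 (b=9); 9→10: 7·10 + 6 = 76; 76−1 = 75
i=7: 75 = 7·10 + 5 (b=10); 10→11: 7·11 + 5 = 82; 82−1 = 81

12, 19, 27, 37, 49, 63, 69, 75, 81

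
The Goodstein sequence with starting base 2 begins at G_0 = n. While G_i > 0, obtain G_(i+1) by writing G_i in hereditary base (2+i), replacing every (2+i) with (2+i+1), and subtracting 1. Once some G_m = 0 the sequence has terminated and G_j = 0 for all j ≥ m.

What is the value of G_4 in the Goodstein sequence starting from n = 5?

5 —HB2→ 2^2 + 1 —bump→ 3^3 + 1 = 28 —(−1)→ 27
27 —HB3→ 3^3 —bump→ 4^4 = 256 —(−1)→ 255
255 —HB4→ 3·4^3 + 3·4^2 + 3·4 + 3 —bump→ 3·5^3 + 3·5^2 + 3·5 + 3 = 468 —(−1)→ 467
467 —HB5→ 3·5^3 + 3·5^2 + 3·5 + 2 —bump→ 3·6^3 + 3·6^2 + 3·6 + 2 = 776 —(−1)→ 775

775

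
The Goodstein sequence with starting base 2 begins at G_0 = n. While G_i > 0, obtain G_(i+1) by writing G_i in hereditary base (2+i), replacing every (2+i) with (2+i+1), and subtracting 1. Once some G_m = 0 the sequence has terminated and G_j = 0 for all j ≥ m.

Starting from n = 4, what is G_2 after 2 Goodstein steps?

step 0: 4 = 2^2; sub 3 for 2: 3^3; = 27; G_1 = 27−1 = 26
step 1: 26 = 2·3^2 + 2·3 + 2; sub 4 for 3: 2·4^2 + 2·4 + 2; = 42; G_2 = 42−1 = 41
step 2: 41 = 2·4^2 + 2·4 + 1; sub 5 for 4: 2·5^2 + 2·5 + 1; = 61; G_3 = 61−1 = 60

41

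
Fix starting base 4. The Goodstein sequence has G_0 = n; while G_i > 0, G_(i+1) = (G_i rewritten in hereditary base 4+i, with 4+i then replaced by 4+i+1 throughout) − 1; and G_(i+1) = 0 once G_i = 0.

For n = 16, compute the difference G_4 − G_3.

3

step 0: 16 = 4^2; sub 5 for 4: 5^2; = 25; G_1 = 25−1 = 24
step 1: 24 = 4·5 + 4; sub 6 for 5: 4·6 + 4; = 28; G_2 = 28−1 = 27
step 2: 27 = 4·6 + 3; sub 7 for 6: 4·7 + 3; = 31; G_3 = 31−1 = 30
step 3: 30 = 4·7 + 2; sub 8 for 7: 4·8 + 2; = 34; G_4 = 34−1 = 33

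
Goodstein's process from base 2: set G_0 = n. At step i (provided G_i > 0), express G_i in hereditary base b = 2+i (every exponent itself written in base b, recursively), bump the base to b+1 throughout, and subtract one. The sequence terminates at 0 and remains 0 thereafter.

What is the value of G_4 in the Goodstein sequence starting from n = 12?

G_0 = 12. HB_2(12) = 2^(2 + 1) + 2^2. Bump = 108. G_1 = 107.
G_1 = 107. HB_3(107) = 3^(3 + 1) + 2·3^2 + 2·3 + 2. Bump = 1066. G_2 = 1065.
G_2 = 1065. HB_4(1065) = 4^(4 + 1) + 2·4^2 + 2·4 + 1. Bump = 15686. G_3 = 15685.
G_3 = 15685. HB_5(15685) = 5^(5 + 1) + 2·5^2 + 2·5. Bump = 280020. G_4 = 280019.
G_4 = 280019. HB_6(280019) = 6^(6 + 1) + 2·6^2 + 6 + 5. Bump = 5764911. G_5 = 5764910.

280019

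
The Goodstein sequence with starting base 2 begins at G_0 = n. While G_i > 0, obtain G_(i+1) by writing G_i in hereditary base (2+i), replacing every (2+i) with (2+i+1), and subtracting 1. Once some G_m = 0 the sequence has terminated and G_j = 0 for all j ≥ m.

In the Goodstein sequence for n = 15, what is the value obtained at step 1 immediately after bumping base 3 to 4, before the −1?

i=0: 15 = 2^(2 + 1) + 2^2 + 2 + 1 (b=2); 2→3: 3^(3 + 1) + 3^3 + 3 + 1 = 112; 112−1 = 111
i=1: 111 = 3^(3 + 1) + 3^3 + 3 (b=3); 3→4: 4^(4 + 1) + 4^4 + 4 = 1284; 1284−1 = 1283

1284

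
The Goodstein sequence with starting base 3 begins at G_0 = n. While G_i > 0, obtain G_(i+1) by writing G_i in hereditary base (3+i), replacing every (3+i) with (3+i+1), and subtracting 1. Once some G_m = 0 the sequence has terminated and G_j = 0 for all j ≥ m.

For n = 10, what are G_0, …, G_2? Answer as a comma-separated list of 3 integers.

G_0=10  [base 3] 3^2 + 1  →[3↦4]→  4^2 + 1 = 17  −1 ⇒ G_1=16
G_1=16  [base 4] 4^2  →[4↦5]→  5^2 = 25  −1 ⇒ G_2=24

10, 16, 24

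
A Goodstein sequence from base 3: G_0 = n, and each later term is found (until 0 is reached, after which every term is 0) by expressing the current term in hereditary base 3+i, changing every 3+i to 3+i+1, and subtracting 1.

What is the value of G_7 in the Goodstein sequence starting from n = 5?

1

[0] 5 ≡ 3 + 2 (base 3). Lift 4: 6. −1: 5.
[1] 5 ≡ 4 + 1 (base 4). Lift 5: 6. −1: 5.
[2] 5 ≡ 5 (base 5). Lift 6: 6. −1: 5.
[3] 5 ≡ 5 (base 6). Lift 7: 5. −1: 4.
[4] 4 ≡ 4 (base 7). Lift 8: 4. −1: 3.
[5] 3 ≡ 3 (base 8). Lift 9: 3. −1: 2.
[6] 2 ≡ 2 (base 9). Lift 10: 2. −1: 1.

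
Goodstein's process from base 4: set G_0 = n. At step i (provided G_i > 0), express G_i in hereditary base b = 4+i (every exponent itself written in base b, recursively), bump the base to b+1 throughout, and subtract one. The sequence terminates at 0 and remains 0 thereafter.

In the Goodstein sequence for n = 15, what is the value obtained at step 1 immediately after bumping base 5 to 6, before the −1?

20

i=0: 15 = 3·4 + 3 (b=4); 4→5: 3·5 + 3 = 18; 18−1 = 17
i=1: 17 = 3·5 + 2 (b=5); 5→6: 3·6 + 2 = 20; 20−1 = 19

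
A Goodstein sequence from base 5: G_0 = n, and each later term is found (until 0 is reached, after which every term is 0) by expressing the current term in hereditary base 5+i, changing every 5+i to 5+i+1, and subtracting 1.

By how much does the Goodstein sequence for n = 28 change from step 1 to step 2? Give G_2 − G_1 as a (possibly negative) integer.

step 0: 28 = 5^2 + 3; sub 6 for 5: 6^2 + 3; = 39; G_1 = 39−1 = 38
step 1: 38 = 6^2 + 2; sub 7 for 6: 7^2 + 2; = 51; G_2 = 51−1 = 50

12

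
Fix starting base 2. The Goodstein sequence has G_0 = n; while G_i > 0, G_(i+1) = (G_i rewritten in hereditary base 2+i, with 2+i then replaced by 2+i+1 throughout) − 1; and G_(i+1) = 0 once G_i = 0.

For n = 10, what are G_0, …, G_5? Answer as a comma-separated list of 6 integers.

G_0=10  [base 2] 2^(2 + 1) + 2  →[2↦3]→  3^(3 + 1) + 3 = 84  −1 ⇒ G_1=83
G_1=83  [base 3] 3^(3 + 1) + 2  →[3↦4]→  4^(4 + 1) + 2 = 1026  −1 ⇒ G_2=1025
G_2=1025  [base 4] 4^(4 + 1) + 1  →[4↦5]→  5^(5 + 1) + 1 = 15626  −1 ⇒ G_3=15625
G_3=15625  [base 5] 5^(5 + 1)  →[5↦6]→  6^(6 + 1) = 279936  −1 ⇒ G_4=279935
G_4=279935  [base 6] 5·6^6 + 5·6^5 + 5·6^4 + 5·6^3 + 5·6^2 + 5·6 + 5  →[6↦7]→  5·7^7 + 5·7^5 + 5·7^4 + 5·7^3 + 5·7^2 + 5·7 + 5 = 4215755  −1 ⇒ G_5=4215754

10, 83, 1025, 15625, 279935, 4215754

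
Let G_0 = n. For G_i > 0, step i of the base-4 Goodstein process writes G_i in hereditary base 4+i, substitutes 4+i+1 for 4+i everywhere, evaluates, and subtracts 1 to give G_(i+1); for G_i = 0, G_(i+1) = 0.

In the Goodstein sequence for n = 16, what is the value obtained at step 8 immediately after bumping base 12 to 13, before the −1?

[0] 16 ≡ 4^2 (base 4). Lift 5: 25. −1: 24.
[1] 24 ≡ 4·5 + 4 (base 5). Lift 6: 28. −1: 27.
[2] 27 ≡ 4·6 + 3 (base 6). Lift 7: 31. −1: 30.
[3] 30 ≡ 4·7 + 2 (base 7). Lift 8: 34. −1: 33.
[4] 33 ≡ 4·8 + 1 (base 8). Lift 9: 37. −1: 36.
[5] 36 ≡ 4·9 (base 9). Lift 10: 40. −1: 39.
[6] 39 ≡ 3·10 + 9 (base 10). Lift 11: 42. −1: 41.
[7] 41 ≡ 3·11 + 8 (base 11). Lift 12: 44. −1: 43.

46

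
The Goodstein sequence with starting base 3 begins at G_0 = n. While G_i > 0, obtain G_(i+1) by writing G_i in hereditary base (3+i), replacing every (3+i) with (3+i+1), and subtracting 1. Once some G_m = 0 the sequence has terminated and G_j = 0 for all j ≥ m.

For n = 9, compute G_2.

17

(0) 9|_3 = 3^2 ↦ 4^2|_4 = 16 ⇒ 15
(1) 15|_4 = 3·4 + 3 ↦ 3·5 + 3|_5 = 18 ⇒ 17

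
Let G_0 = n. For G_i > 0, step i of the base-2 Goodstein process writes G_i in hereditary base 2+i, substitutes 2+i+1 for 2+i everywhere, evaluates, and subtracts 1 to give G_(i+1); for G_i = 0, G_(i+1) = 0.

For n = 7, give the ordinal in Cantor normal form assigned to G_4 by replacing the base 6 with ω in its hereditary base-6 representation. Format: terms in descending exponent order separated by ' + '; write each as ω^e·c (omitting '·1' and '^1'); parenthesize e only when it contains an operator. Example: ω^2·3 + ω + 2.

ω^ω + 1

G_0=7  [base 2] 2^2 + 2 + 1  →[2↦3]→  3^3 + 3 + 1 = 31  −1 ⇒ G_1=30
G_1=30  [base 3] 3^3 + 3  →[3↦4]→  4^4 + 4 = 260  −1 ⇒ G_2=259
G_2=259  [base 4] 4^4 + 3  →[4↦5]→  5^5 + 3 = 3128  −1 ⇒ G_3=3127
G_3=3127  [base 5] 5^5 + 2  →[5↦6]→  6^6 + 2 = 46658  −1 ⇒ G_4=46657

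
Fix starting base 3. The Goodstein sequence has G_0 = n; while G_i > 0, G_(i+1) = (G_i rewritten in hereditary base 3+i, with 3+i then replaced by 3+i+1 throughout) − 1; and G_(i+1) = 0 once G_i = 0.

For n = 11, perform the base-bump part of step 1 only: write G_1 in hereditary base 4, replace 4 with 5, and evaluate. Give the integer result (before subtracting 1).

26

base 3: 11 = 3^2 + 2; at 4: 4^2 + 2 = 18; next = 17
base 4: 17 = 4^2 + 1; at 5: 5^2 + 1 = 26; next = 25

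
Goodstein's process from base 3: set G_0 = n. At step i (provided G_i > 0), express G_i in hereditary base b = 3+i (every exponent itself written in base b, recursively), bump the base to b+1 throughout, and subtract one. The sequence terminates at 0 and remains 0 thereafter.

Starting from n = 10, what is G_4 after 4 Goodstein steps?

30

step 0: 10 = 3^2 + 1; sub 4 for 3: 4^2 + 1; = 17; G_1 = 17−1 = 16
step 1: 16 = 4^2; sub 5 for 4: 5^2; = 25; G_2 = 25−1 = 24
step 2: 24 = 4·5 + 4; sub 6 for 5: 4·6 + 4; = 28; G_3 = 28−1 = 27
step 3: 27 = 4·6 + 3; sub 7 for 6: 4·7 + 3; = 31; G_4 = 31−1 = 30
step 4: 30 = 4·7 + 2; sub 8 for 7: 4·8 + 2; = 34; G_5 = 34−1 = 33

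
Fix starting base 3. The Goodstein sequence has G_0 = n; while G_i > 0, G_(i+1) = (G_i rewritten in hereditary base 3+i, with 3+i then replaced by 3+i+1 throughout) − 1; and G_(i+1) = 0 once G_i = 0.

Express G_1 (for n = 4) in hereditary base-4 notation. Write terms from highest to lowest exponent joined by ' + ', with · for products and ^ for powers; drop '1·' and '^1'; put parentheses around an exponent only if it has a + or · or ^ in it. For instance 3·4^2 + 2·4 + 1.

4

G_0=4  [base 3] 3 + 1  →[3↦4]→  4 + 1 = 5  −1 ⇒ G_1=4
G_1=4  [base 4] 4  →[4↦5]→  5 = 5  −1 ⇒ G_2=4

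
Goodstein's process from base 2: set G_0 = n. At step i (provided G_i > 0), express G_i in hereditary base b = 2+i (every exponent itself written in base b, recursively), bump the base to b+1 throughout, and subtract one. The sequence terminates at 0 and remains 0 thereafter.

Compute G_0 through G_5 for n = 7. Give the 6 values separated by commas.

7 —HB2→ 2^2 + 2 + 1 —bump→ 3^3 + 3 + 1 = 31 —(−1)→ 30
30 —HB3→ 3^3 + 3 —bump→ 4^4 + 4 = 260 —(−1)→ 259
259 —HB4→ 4^4 + 3 —bump→ 5^5 + 3 = 3128 —(−1)→ 3127
3127 —HB5→ 5^5 + 2 —bump→ 6^6 + 2 = 46658 —(−1)→ 46657
46657 —HB6→ 6^6 + 1 —bump→ 7^7 + 1 = 823544 —(−1)→ 823543

7, 30, 259, 3127, 46657, 823543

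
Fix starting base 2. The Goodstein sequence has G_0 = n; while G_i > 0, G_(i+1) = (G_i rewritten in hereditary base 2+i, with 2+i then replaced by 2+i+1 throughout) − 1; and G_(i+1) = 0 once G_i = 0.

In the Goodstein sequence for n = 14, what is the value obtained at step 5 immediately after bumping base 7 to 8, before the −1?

base 2: 14 = 2^(2 + 1) + 2^2 + 2; at 3: 3^(3 + 1) + 3^3 + 3 = 111; next = 110
base 3: 110 = 3^(3 + 1) + 3^3 + 2; at 4: 4^(4 + 1) + 4^4 + 2 = 1282; next = 1281
base 4: 1281 = 4^(4 + 1) + 4^4 + 1; at 5: 5^(5 + 1) + 5^5 + 1 = 18751; next = 18750
base 5: 18750 = 5^(5 + 1) + 5^5; at 6: 6^(6 + 1) + 6^6 = 326592; next = 326591
base 6: 326591 = 6^(6 + 1) + 5·6^5 + 5·6^4 + 5·6^3 + 5·6^2 + 5·6 + 5; at 7: 7^(7 + 1) + 5·7^5 + 5·7^4 + 5·7^3 + 5·7^2 + 5·7 + 5 = 5862841; next = 5862840
base 7: 5862840 = 7^(7 + 1) + 5·7^5 + 5·7^4 + 5·7^3 + 5·7^2 + 5·7 + 4; at 8: 8^(8 + 1) + 5·8^5 + 5·8^4 + 5·8^3 + 5·8^2 + 5·8 + 4 = 134404972; next = 134404971

134404972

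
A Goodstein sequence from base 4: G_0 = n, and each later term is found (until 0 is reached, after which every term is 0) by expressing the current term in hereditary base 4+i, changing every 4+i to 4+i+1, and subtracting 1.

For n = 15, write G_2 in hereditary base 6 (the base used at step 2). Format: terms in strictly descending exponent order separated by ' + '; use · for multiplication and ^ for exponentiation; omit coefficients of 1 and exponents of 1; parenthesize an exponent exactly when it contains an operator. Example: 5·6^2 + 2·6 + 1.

3·6 + 1

i=0: 15 = 3·4 + 3 (b=4); 4→5: 3·5 + 3 = 18; 18−1 = 17
i=1: 17 = 3·5 + 2 (b=5); 5→6: 3·6 + 2 = 20; 20−1 = 19
i=2: 19 = 3·6 + 1 (b=6); 6→7: 3·7 + 1 = 22; 22−1 = 21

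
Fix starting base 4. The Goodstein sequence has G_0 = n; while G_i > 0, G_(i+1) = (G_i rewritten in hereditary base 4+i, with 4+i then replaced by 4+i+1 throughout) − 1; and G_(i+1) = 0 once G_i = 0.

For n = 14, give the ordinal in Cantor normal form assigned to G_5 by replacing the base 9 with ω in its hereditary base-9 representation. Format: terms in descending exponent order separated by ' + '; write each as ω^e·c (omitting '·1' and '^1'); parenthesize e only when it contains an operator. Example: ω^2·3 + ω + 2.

ω·2 + 4

step 0: 14 = 3·4 + 2; sub 5 for 4: 3·5 + 2; = 17; G_1 = 17−1 = 16
step 1: 16 = 3·5 + 1; sub 6 for 5: 3·6 + 1; = 19; G_2 = 19−1 = 18
step 2: 18 = 3·6; sub 7 for 6: 3·7; = 21; G_3 = 21−1 = 20
step 3: 20 = 2·7 + 6; sub 8 for 7: 2·8 + 6; = 22; G_4 = 22−1 = 21
step 4: 21 = 2·8 + 5; sub 9 for 8: 2·9 + 5; = 23; G_5 = 23−1 = 22
step 5: 22 = 2·9 + 4; sub 10 for 9: 2·10 + 4; = 24; G_6 = 24−1 = 23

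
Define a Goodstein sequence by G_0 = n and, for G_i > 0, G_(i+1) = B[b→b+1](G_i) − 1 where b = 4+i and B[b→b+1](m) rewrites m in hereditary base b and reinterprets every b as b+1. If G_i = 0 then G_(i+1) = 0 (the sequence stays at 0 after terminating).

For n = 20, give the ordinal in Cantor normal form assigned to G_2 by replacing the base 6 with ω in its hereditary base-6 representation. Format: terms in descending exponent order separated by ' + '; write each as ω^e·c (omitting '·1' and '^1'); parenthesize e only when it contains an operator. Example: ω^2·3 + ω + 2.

ω^2 + 3

20 —HB4→ 4^2 + 4 —bump→ 5^2 + 5 = 30 —(−1)→ 29
29 —HB5→ 5^2 + 4 —bump→ 6^2 + 4 = 40 —(−1)→ 39
39 —HB6→ 6^2 + 3 —bump→ 7^2 + 3 = 52 —(−1)→ 51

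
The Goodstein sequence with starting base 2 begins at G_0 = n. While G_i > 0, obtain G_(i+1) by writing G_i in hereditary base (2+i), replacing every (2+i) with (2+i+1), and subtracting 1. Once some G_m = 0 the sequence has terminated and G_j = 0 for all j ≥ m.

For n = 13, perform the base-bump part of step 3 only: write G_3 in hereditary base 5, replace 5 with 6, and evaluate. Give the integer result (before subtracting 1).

base 2: 13 = 2^(2 + 1) + 2^2 + 1; at 3: 3^(3 + 1) + 3^3 + 1 = 109; next = 108
base 3: 108 = 3^(3 + 1) + 3^3; at 4: 4^(4 + 1) + 4^4 = 1280; next = 1279
base 4: 1279 = 4^(4 + 1) + 3·4^3 + 3·4^2 + 3·4 + 3; at 5: 5^(5 + 1) + 3·5^3 + 3·5^2 + 3·5 + 3 = 16093; next = 16092

280712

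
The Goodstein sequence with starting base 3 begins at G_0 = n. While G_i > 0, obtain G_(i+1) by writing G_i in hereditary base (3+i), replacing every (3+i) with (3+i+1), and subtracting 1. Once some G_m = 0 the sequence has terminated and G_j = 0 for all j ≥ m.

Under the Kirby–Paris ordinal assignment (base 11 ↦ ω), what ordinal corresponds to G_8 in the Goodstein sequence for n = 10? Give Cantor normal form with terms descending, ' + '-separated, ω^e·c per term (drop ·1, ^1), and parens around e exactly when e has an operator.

ω·3 + 8

G_0 = 10. HB_3(10) = 3^2 + 1. Bump = 17. G_1 = 16.
G_1 = 16. HB_4(16) = 4^2. Bump = 25. G_2 = 24.
G_2 = 24. HB_5(24) = 4·5 + 4. Bump = 28. G_3 = 27.
G_3 = 27. HB_6(27) = 4·6 + 3. Bump = 31. G_4 = 30.
G_4 = 30. HB_7(30) = 4·7 + 2. Bump = 34. G_5 = 33.
G_5 = 33. HB_8(33) = 4·8 + 1. Bump = 37. G_6 = 36.
G_6 = 36. HB_9(36) = 4·9. Bump = 40. G_7 = 39.
G_7 = 39. HB_10(39) = 3·10 + 9. Bump = 42. G_8 = 41.
G_8 = 41. HB_11(41) = 3·11 + 8. Bump = 44. G_9 = 43.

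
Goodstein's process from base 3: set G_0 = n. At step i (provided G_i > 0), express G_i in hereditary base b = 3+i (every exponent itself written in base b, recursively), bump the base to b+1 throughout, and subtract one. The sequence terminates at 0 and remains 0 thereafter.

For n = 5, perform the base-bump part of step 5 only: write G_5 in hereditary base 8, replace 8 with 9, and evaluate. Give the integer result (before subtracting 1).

3

(0) 5|_3 = 3 + 2 ↦ 4 + 2|_4 = 6 ⇒ 5
(1) 5|_4 = 4 + 1 ↦ 5 + 1|_5 = 6 ⇒ 5
(2) 5|_5 = 5 ↦ 6|_6 = 6 ⇒ 5
(3) 5|_6 = 5 ↦ 5|_7 = 5 ⇒ 4
(4) 4|_7 = 4 ↦ 4|_8 = 4 ⇒ 3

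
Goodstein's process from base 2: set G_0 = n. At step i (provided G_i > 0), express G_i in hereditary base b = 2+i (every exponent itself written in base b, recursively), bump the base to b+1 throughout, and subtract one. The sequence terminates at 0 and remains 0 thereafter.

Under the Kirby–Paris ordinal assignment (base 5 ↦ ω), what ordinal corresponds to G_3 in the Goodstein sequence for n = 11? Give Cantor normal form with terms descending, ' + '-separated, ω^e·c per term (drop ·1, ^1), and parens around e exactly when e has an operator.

step 0: 11 = 2^(2 + 1) + 2 + 1; sub 3 for 2: 3^(3 + 1) + 3 + 1; = 85; G_1 = 85−1 = 84
step 1: 84 = 3^(3 + 1) + 3; sub 4 for 3: 4^(4 + 1) + 4; = 1028; G_2 = 1028−1 = 1027
step 2: 1027 = 4^(4 + 1) + 3; sub 5 for 4: 5^(5 + 1) + 3; = 15628; G_3 = 15628−1 = 15627

ω^(ω + 1) + 2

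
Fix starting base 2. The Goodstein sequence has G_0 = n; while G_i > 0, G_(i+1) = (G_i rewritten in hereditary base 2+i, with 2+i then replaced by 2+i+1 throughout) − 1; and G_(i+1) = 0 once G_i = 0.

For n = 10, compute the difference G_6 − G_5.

[0] 10 ≡ 2^(2 + 1) + 2 (base 2). Lift 3: 84. −1: 83.
[1] 83 ≡ 3^(3 + 1) + 2 (base 3). Lift 4: 1026. −1: 1025.
[2] 1025 ≡ 4^(4 + 1) + 1 (base 4). Lift 5: 15626. −1: 15625.
[3] 15625 ≡ 5^(5 + 1) (base 5). Lift 6: 279936. −1: 279935.
[4] 279935 ≡ 5·6^6 + 5·6^5 + 5·6^4 + 5·6^3 + 5·6^2 + 5·6 + 5 (base 6). Lift 7: 4215755. −1: 4215754.
[5] 4215754 ≡ 5·7^7 + 5·7^5 + 5·7^4 + 5·7^3 + 5·7^2 + 5·7 + 4 (base 7). Lift 8: 84073324. −1: 84073323.

79857569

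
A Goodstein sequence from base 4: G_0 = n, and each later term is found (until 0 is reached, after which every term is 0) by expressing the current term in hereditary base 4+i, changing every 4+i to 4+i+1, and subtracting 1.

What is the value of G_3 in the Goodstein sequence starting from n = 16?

30

(0) 16|_4 = 4^2 ↦ 5^2|_5 = 25 ⇒ 24
(1) 24|_5 = 4·5 + 4 ↦ 4·6 + 4|_6 = 28 ⇒ 27
(2) 27|_6 = 4·6 + 3 ↦ 4·7 + 3|_7 = 31 ⇒ 30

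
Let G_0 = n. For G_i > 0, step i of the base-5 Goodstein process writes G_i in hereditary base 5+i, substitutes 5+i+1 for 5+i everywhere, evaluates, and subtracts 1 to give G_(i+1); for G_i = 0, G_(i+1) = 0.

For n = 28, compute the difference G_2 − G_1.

(0) 28|_5 = 5^2 + 3 ↦ 6^2 + 3|_6 = 39 ⇒ 38
(1) 38|_6 = 6^2 + 2 ↦ 7^2 + 2|_7 = 51 ⇒ 50

12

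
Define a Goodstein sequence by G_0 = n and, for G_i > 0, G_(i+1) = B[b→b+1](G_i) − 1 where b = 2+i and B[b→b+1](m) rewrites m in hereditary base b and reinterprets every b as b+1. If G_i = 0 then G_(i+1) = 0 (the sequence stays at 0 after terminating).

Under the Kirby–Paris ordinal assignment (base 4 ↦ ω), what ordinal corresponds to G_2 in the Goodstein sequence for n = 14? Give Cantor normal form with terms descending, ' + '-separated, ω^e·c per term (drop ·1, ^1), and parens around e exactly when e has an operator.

ω^(ω + 1) + ω^ω + 1

i=0: 14 = 2^(2 + 1) + 2^2 + 2 (b=2); 2→3: 3^(3 + 1) + 3^3 + 3 = 111; 111−1 = 110
i=1: 110 = 3^(3 + 1) + 3^3 + 2 (b=3); 3→4: 4^(4 + 1) + 4^4 + 2 = 1282; 1282−1 = 1281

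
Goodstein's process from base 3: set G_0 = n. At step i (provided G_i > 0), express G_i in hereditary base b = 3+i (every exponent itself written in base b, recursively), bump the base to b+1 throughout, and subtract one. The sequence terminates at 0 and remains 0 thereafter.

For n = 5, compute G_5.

[0] 5 ≡ 3 + 2 (base 3). Lift 4: 6. −1: 5.
[1] 5 ≡ 4 + 1 (base 4). Lift 5: 6. −1: 5.
[2] 5 ≡ 5 (base 5). Lift 6: 6. −1: 5.
[3] 5 ≡ 5 (base 6). Lift 7: 5. −1: 4.
[4] 4 ≡ 4 (base 7). Lift 8: 4. −1: 3.
[5] 3 ≡ 3 (base 8). Lift 9: 3. −1: 2.

3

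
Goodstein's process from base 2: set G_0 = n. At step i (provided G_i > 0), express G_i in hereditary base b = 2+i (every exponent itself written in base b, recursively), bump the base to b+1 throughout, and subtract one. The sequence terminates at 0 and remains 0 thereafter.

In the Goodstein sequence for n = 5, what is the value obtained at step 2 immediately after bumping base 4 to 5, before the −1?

G_0=5  [base 2] 2^2 + 1  →[2↦3]→  3^3 + 1 = 28  −1 ⇒ G_1=27
G_1=27  [base 3] 3^3  →[3↦4]→  4^4 = 256  −1 ⇒ G_2=255
G_2=255  [base 4] 3·4^3 + 3·4^2 + 3·4 + 3  →[4↦5]→  3·5^3 + 3·5^2 + 3·5 + 3 = 468  −1 ⇒ G_3=467

468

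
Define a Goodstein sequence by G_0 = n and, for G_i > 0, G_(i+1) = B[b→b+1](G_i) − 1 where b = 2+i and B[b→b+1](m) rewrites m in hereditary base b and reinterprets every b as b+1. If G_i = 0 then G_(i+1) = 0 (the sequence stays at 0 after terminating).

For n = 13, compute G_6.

134219479

base 2: 13 = 2^(2 + 1) + 2^2 + 1; at 3: 3^(3 + 1) + 3^3 + 1 = 109; next = 108
base 3: 108 = 3^(3 + 1) + 3^3; at 4: 4^(4 + 1) + 4^4 = 1280; next = 1279
base 4: 1279 = 4^(4 + 1) + 3·4^3 + 3·4^2 + 3·4 + 3; at 5: 5^(5 + 1) + 3·5^3 + 3·5^2 + 3·5 + 3 = 16093; next = 16092
base 5: 16092 = 5^(5 + 1) + 3·5^3 + 3·5^2 + 3·5 + 2; at 6: 6^(6 + 1) + 3·6^3 + 3·6^2 + 3·6 + 2 = 280712; next = 280711
base 6: 280711 = 6^(6 + 1) + 3·6^3 + 3·6^2 + 3·6 + 1; at 7: 7^(7 + 1) + 3·7^3 + 3·7^2 + 3·7 + 1 = 5765999; next = 5765998
base 7: 5765998 = 7^(7 + 1) + 3·7^3 + 3·7^2 + 3·7; at 8: 8^(8 + 1) + 3·8^3 + 3·8^2 + 3·8 = 134219480; next = 134219479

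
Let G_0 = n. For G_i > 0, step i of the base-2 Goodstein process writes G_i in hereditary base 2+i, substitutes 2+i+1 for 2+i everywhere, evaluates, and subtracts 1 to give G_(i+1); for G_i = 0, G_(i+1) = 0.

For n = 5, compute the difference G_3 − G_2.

212

G_0 = 5. HB_2(5) = 2^2 + 1. Bump = 28. G_1 = 27.
G_1 = 27. HB_3(27) = 3^3. Bump = 256. G_2 = 255.
G_2 = 255. HB_4(255) = 3·4^3 + 3·4^2 + 3·4 + 3. Bump = 468. G_3 = 467.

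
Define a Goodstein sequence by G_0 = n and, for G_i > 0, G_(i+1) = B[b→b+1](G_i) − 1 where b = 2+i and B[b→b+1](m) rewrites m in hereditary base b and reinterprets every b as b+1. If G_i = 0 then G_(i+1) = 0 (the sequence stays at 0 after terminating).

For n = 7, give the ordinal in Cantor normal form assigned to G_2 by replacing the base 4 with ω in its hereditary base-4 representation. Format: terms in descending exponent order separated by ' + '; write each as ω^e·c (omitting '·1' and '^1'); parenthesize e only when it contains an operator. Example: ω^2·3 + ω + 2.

ω^ω + 3

base 2: 7 = 2^2 + 2 + 1; at 3: 3^3 + 3 + 1 = 31; next = 30
base 3: 30 = 3^3 + 3; at 4: 4^4 + 4 = 260; next = 259
base 4: 259 = 4^4 + 3; at 5: 5^5 + 3 = 3128; next = 3127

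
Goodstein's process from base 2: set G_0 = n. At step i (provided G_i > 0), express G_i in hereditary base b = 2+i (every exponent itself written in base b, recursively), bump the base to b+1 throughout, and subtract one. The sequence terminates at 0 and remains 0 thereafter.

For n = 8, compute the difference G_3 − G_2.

(0) 8|_2 = 2^(2 + 1) ↦ 3^(3 + 1)|_3 = 81 ⇒ 80
(1) 80|_3 = 2·3^3 + 2·3^2 + 2·3 + 2 ↦ 2·4^4 + 2·4^2 + 2·4 + 2|_4 = 554 ⇒ 553
(2) 553|_4 = 2·4^4 + 2·4^2 + 2·4 + 1 ↦ 2·5^5 + 2·5^2 + 2·5 + 1|_5 = 6311 ⇒ 6310

5757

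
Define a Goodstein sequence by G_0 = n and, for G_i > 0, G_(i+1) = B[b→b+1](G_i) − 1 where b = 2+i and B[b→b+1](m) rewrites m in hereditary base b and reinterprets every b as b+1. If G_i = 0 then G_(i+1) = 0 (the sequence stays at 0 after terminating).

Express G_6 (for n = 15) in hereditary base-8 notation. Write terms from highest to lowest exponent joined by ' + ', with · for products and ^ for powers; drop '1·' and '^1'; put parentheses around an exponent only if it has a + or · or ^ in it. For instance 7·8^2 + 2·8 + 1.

8^(8 + 1) + 7·8^7 + 7·8^6 + 7·8^5 + 7·8^4 + 7·8^3 + 7·8^2 + 7·8 + 7

G_0 = 15. HB_2(15) = 2^(2 + 1) + 2^2 + 2 + 1. Bump = 112. G_1 = 111.
G_1 = 111. HB_3(111) = 3^(3 + 1) + 3^3 + 3. Bump = 1284. G_2 = 1283.
G_2 = 1283. HB_4(1283) = 4^(4 + 1) + 4^4 + 3. Bump = 18753. G_3 = 18752.
G_3 = 18752. HB_5(18752) = 5^(5 + 1) + 5^5 + 2. Bump = 326594. G_4 = 326593.
G_4 = 326593. HB_6(326593) = 6^(6 + 1) + 6^6 + 1. Bump = 6588345. G_5 = 6588344.
G_5 = 6588344. HB_7(6588344) = 7^(7 + 1) + 7^7. Bump = 150994944. G_6 = 150994943.
G_6 = 150994943. HB_8(150994943) = 8^(8 + 1) + 7·8^7 + 7·8^6 + 7·8^5 + 7·8^4 + 7·8^3 + 7·8^2 + 7·8 + 7. Bump = 3524450281. G_7 = 3524450280.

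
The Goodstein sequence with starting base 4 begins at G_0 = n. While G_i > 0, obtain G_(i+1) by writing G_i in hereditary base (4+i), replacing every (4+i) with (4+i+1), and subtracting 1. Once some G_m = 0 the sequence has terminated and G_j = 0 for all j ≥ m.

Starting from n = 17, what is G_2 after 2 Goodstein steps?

35

base 4: 17 = 4^2 + 1; at 5: 5^2 + 1 = 26; next = 25
base 5: 25 = 5^2; at 6: 6^2 = 36; next = 35
base 6: 35 = 5·6 + 5; at 7: 5·7 + 5 = 40; next = 39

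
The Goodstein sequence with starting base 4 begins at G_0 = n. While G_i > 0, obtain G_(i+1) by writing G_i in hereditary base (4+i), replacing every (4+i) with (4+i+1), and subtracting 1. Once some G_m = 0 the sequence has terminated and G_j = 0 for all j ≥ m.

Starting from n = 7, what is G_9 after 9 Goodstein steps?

2

base 4: 7 = 4 + 3; at 5: 5 + 3 = 8; next = 7
base 5: 7 = 5 + 2; at 6: 6 + 2 = 8; next = 7
base 6: 7 = 6 + 1; at 7: 7 + 1 = 8; next = 7
base 7: 7 = 7; at 8: 8 = 8; next = 7
base 8: 7 = 7; at 9: 7 = 7; next = 6
base 9: 6 = 6; at 10: 6 = 6; next = 5
base 10: 5 = 5; at 11: 5 = 5; next = 4
base 11: 4 = 4; at 12: 4 = 4; next = 3
base 12: 3 = 3; at 13: 3 = 3; next = 2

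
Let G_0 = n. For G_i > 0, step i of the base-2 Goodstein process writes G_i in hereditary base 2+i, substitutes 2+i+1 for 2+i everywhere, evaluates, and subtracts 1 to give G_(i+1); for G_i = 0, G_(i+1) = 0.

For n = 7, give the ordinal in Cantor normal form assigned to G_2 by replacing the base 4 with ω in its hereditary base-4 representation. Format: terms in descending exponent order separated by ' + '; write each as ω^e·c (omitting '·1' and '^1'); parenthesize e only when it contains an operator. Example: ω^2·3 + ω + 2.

[0] 7 ≡ 2^2 + 2 + 1 (base 2). Lift 3: 31. −1: 30.
[1] 30 ≡ 3^3 + 3 (base 3). Lift 4: 260. −1: 259.

ω^ω + 3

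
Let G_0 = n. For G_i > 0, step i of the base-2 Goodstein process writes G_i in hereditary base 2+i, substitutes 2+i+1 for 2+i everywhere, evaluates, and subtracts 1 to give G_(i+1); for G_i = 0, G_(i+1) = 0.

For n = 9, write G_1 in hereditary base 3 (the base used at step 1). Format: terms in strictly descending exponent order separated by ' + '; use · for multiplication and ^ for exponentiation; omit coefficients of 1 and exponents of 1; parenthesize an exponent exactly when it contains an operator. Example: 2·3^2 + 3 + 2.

3^(3 + 1)

G_0=9  [base 2] 2^(2 + 1) + 1  →[2↦3]→  3^(3 + 1) + 1 = 82  −1 ⇒ G_1=81
G_1=81  [base 3] 3^(3 + 1)  →[3↦4]→  4^(4 + 1) = 1024  −1 ⇒ G_2=1023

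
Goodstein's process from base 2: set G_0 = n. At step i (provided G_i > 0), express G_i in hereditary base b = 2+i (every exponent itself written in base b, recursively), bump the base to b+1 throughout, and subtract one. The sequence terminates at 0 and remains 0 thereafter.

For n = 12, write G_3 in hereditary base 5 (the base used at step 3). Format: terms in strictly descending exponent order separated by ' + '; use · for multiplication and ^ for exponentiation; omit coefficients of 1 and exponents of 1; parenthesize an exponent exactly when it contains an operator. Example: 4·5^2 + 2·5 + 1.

5^(5 + 1) + 2·5^2 + 2·5

[0] 12 ≡ 2^(2 + 1) + 2^2 (base 2). Lift 3: 108. −1: 107.
[1] 107 ≡ 3^(3 + 1) + 2·3^2 + 2·3 + 2 (base 3). Lift 4: 1066. −1: 1065.
[2] 1065 ≡ 4^(4 + 1) + 2·4^2 + 2·4 + 1 (base 4). Lift 5: 15686. −1: 15685.
[3] 15685 ≡ 5^(5 + 1) + 2·5^2 + 2·5 (base 5). Lift 6: 280020. −1: 280019.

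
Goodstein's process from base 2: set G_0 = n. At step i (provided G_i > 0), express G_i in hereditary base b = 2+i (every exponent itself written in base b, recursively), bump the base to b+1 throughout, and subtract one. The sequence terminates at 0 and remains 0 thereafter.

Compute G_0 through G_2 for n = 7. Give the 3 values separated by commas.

G_0 = 7. HB_2(7) = 2^2 + 2 + 1. Bump = 31. G_1 = 30.
G_1 = 30. HB_3(30) = 3^3 + 3. Bump = 260. G_2 = 259.

7, 30, 259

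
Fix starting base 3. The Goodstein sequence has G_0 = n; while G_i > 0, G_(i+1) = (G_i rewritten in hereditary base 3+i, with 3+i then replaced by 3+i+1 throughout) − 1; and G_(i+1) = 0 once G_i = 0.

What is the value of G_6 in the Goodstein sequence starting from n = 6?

[0] 6 ≡ 2·3 (base 3). Lift 4: 8. −1: 7.
[1] 7 ≡ 4 + 3 (base 4). Lift 5: 8. −1: 7.
[2] 7 ≡ 5 + 2 (base 5). Lift 6: 8. −1: 7.
[3] 7 ≡ 6 + 1 (base 6). Lift 7: 8. −1: 7.
[4] 7 ≡ 7 (base 7). Lift 8: 8. −1: 7.
[5] 7 ≡ 7 (base 8). Lift 9: 7. −1: 6.
[6] 6 ≡ 6 (base 9). Lift 10: 6. −1: 5.

6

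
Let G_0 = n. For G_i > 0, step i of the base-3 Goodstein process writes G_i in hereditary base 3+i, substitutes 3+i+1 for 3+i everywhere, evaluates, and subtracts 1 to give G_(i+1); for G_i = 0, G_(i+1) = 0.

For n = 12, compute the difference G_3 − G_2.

10

12 —HB3→ 3^2 + 3 —bump→ 4^2 + 4 = 20 —(−1)→ 19
19 —HB4→ 4^2 + 3 —bump→ 5^2 + 3 = 28 —(−1)→ 27
27 —HB5→ 5^2 + 2 —bump→ 6^2 + 2 = 38 —(−1)→ 37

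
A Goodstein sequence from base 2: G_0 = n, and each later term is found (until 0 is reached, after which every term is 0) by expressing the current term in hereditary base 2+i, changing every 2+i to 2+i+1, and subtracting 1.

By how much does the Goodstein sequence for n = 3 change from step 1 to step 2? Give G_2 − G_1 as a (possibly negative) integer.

(0) 3|_2 = 2 + 1 ↦ 3 + 1|_3 = 4 ⇒ 3
(1) 3|_3 = 3 ↦ 4|_4 = 4 ⇒ 3

0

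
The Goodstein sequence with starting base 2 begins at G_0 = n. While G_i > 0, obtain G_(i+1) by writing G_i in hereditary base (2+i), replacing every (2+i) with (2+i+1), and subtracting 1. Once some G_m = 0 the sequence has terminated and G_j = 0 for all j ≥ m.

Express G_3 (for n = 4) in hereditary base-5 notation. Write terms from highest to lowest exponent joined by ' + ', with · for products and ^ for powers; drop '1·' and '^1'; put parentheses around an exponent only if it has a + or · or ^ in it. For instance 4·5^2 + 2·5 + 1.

G_0=4  [base 2] 2^2  →[2↦3]→  3^3 = 27  −1 ⇒ G_1=26
G_1=26  [base 3] 2·3^2 + 2·3 + 2  →[3↦4]→  2·4^2 + 2·4 + 2 = 42  −1 ⇒ G_2=41
G_2=41  [base 4] 2·4^2 + 2·4 + 1  →[4↦5]→  2·5^2 + 2·5 + 1 = 61  −1 ⇒ G_3=60
G_3=60  [base 5] 2·5^2 + 2·5  →[5↦6]→  2·6^2 + 2·6 = 84  −1 ⇒ G_4=83

2·5^2 + 2·5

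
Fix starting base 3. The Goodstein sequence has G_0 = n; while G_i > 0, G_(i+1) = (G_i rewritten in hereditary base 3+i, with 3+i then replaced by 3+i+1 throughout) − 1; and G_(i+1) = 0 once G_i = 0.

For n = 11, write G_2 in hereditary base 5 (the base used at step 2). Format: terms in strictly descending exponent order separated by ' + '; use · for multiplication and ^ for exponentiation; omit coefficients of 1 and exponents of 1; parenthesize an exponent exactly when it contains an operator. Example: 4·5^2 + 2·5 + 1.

step 0: 11 = 3^2 + 2; sub 4 for 3: 4^2 + 2; = 18; G_1 = 18−1 = 17
step 1: 17 = 4^2 + 1; sub 5 for 4: 5^2 + 1; = 26; G_2 = 26−1 = 25
step 2: 25 = 5^2; sub 6 for 5: 6^2; = 36; G_3 = 36−1 = 35

5^2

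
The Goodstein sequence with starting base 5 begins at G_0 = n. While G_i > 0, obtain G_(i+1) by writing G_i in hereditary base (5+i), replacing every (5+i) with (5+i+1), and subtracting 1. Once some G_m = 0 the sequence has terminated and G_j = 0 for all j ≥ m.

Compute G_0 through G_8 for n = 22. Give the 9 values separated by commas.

22, 25, 28, 31, 33, 35, 37, 39, 41

i=0: 22 = 4·5 + 2 (b=5); 5→6: 4·6 + 2 = 26; 26−1 = 25
i=1: 25 = 4·6 + 1 (b=6); 6→7: 4·7 + 1 = 29; 29−1 = 28
i=2: 28 = 4·7 (b=7); 7→8: 4·8 = 32; 32−1 = 31
i=3: 31 = 3·8 + 7 (b=8); 8→9: 3·9 + 7 = 34; 34−1 = 33
i=4: 33 = 3·9 + 6 (b=9); 9→10: 3·10 + 6 = 36; 36−1 = 35
i=5: 35 = 3·10 + 5 (b=10); 10→11: 3·11 + 5 = 38; 38−1 = 37
i=6: 37 = 3·11 + 4 (b=11); 11→12: 3·12 + 4 = 40; 40−1 = 39
i=7: 39 = 3·12 + 3 (b=12); 12→13: 3·13 + 3 = 42; 42−1 = 41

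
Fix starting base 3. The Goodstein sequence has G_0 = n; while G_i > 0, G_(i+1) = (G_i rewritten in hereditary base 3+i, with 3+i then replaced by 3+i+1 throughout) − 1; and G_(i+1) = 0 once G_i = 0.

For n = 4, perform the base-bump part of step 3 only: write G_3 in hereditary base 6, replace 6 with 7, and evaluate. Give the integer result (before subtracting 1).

step 0: 4 = 3 + 1; sub 4 for 3: 4 + 1; = 5; G_1 = 5−1 = 4
step 1: 4 = 4; sub 5 for 4: 5; = 5; G_2 = 5−1 = 4
step 2: 4 = 4; sub 6 for 5: 4; = 4; G_3 = 4−1 = 3
step 3: 3 = 3; sub 7 for 6: 3; = 3; G_4 = 3−1 = 2

3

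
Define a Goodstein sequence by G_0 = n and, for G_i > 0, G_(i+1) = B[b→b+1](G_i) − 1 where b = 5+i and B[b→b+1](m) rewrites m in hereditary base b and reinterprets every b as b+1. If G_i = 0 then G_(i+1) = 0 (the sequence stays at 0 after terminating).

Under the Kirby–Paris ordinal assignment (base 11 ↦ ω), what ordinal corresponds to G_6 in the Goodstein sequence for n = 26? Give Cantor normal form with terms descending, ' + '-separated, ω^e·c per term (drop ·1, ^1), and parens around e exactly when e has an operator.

ω·6 + 2

[0] 26 ≡ 5^2 + 1 (base 5). Lift 6: 37. −1: 36.
[1] 36 ≡ 6^2 (base 6). Lift 7: 49. −1: 48.
[2] 48 ≡ 6·7 + 6 (base 7). Lift 8: 54. −1: 53.
[3] 53 ≡ 6·8 + 5 (base 8). Lift 9: 59. −1: 58.
[4] 58 ≡ 6·9 + 4 (base 9). Lift 10: 64. −1: 63.
[5] 63 ≡ 6·10 + 3 (base 10). Lift 11: 69. −1: 68.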